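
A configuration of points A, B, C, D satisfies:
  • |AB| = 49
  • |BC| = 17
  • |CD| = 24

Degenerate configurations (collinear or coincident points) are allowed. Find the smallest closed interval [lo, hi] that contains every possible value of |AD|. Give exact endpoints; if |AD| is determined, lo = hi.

|AD| ∈ [8, 90]  (≈ [8.0000, 90.0000])

|AB| ∈ {49}
|BC| ∈ {17}
|CD| ∈ {24}
|AC| ∈ [32, 66]
|BD| ∈ [7, 41]
|AD| ∈ [8, 90]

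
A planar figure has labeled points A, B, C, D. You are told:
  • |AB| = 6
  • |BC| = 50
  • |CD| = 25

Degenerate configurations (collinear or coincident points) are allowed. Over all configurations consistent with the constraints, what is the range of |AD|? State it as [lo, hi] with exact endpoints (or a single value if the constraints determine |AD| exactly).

|AD| ∈ [19, 81]  (≈ [19.0000, 81.0000])

|AB| ∈ {6}
|BC| ∈ {50}
|CD| ∈ {25}
|AC| ∈ [44, 56]
|BD| ∈ [25, 75]
|AD| ∈ [19, 81]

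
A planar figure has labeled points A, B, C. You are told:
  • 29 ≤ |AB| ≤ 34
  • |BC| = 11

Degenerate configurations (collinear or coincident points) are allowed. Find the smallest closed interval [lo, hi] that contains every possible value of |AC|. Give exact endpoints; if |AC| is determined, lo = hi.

|AB| ∈ [29, 34]
|BC| ∈ {11}
|AC| ∈ [18, 45]

|AC| ∈ [18, 45]  (≈ [18.0000, 45.0000])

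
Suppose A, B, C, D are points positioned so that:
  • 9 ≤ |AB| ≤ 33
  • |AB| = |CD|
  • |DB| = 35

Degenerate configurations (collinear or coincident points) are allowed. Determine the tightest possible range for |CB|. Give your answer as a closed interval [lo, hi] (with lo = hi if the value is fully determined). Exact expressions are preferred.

|CB| ∈ [2, 68]  (≈ [2.0000, 68.0000])

|AB| ∈ [9, 33]
|BD| ∈ {35}
|CD| ∈ [9, 33]
|AD| ∈ [2, 68]
|BC| ∈ [2, 68]
|AC| ∈ [0, 101]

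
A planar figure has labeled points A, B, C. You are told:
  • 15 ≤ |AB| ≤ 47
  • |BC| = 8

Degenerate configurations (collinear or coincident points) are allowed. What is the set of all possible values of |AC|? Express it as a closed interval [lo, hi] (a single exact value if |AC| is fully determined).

|AC| ∈ [7, 55]  (≈ [7.0000, 55.0000])

|AB| ∈ [15, 47]
|BC| ∈ {8}
|AC| ∈ [7, 55]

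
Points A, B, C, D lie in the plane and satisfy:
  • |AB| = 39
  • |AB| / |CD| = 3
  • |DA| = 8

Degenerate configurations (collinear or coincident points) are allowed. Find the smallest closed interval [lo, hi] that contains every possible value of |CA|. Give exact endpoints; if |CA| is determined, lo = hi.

|AB| ∈ {39}
|AD| ∈ {8}
|CD| ∈ {13}
|BD| ∈ [31, 47]
|AC| ∈ [5, 21]
|BC| ∈ [18, 60]

|CA| ∈ [5, 21]  (≈ [5.0000, 21.0000])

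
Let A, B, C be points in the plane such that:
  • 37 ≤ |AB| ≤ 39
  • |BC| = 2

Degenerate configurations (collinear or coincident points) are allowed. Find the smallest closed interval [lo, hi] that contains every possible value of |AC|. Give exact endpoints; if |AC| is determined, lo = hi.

|AB| ∈ [37, 39]
|BC| ∈ {2}
|AC| ∈ [35, 41]

|AC| ∈ [35, 41]  (≈ [35.0000, 41.0000])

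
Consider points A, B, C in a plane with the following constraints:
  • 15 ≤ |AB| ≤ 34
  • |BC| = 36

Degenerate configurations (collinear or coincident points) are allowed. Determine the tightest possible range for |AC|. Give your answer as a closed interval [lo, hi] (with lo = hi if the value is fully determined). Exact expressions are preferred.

|AC| ∈ [2, 70]  (≈ [2.0000, 70.0000])

|AB| ∈ [15, 34]
|BC| ∈ {36}
|AC| ∈ [2, 70]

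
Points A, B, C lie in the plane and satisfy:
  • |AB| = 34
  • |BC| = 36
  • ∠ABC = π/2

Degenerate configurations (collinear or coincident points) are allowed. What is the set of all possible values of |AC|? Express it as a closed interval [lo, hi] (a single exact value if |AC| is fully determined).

|AC| = 2·√(613)  (≈ 49.5177)

|AB| ∈ {34}
|BC| ∈ {36}
|AC| ∈ {2·√(613)}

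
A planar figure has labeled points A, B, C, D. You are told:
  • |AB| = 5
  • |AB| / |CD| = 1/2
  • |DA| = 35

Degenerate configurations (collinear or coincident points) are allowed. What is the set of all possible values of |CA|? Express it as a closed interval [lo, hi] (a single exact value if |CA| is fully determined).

|CA| ∈ [25, 45]  (≈ [25.0000, 45.0000])

|AB| ∈ {5}
|AD| ∈ {35}
|CD| ∈ {10}
|BD| ∈ [30, 40]
|AC| ∈ [25, 45]
|BC| ∈ [20, 50]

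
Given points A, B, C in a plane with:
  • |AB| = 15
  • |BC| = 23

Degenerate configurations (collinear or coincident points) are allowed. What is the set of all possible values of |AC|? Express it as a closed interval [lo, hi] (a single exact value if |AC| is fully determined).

|AB| ∈ {15}
|BC| ∈ {23}
|AC| ∈ [8, 38]

|AC| ∈ [8, 38]  (≈ [8.0000, 38.0000])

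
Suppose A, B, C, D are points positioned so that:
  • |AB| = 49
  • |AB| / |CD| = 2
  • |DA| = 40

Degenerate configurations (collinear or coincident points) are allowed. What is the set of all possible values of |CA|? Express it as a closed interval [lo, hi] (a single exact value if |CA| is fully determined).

|AB| ∈ {49}
|AD| ∈ {40}
|CD| ∈ {49/2}
|BD| ∈ [9, 89]
|AC| ∈ [31/2, 129/2]
|BC| ∈ [0, 227/2]

|CA| ∈ [31/2, 129/2]  (≈ [15.5000, 64.5000])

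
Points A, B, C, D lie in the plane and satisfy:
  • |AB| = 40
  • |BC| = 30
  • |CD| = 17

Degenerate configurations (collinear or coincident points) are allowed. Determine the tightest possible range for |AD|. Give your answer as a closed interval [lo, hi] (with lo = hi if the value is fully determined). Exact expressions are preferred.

|AB| ∈ {40}
|BC| ∈ {30}
|CD| ∈ {17}
|AC| ∈ [10, 70]
|BD| ∈ [13, 47]
|AD| ∈ [0, 87]

|AD| ∈ [0, 87]  (≈ [0.0000, 87.0000])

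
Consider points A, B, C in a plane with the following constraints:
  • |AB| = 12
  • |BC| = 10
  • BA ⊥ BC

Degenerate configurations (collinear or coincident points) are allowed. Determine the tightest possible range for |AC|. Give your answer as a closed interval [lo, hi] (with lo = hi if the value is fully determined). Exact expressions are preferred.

|AC| = 2·√(61)  (≈ 15.6205)

|AB| ∈ {12}
|BC| ∈ {10}
|AC| ∈ {2·√(61)}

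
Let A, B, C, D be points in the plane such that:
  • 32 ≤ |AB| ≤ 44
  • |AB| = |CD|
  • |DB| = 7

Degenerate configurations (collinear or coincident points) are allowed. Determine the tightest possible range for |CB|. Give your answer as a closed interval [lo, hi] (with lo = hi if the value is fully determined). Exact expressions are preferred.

|AB| ∈ [32, 44]
|BD| ∈ {7}
|CD| ∈ [32, 44]
|AD| ∈ [25, 51]
|BC| ∈ [25, 51]
|AC| ∈ [0, 95]

|CB| ∈ [25, 51]  (≈ [25.0000, 51.0000])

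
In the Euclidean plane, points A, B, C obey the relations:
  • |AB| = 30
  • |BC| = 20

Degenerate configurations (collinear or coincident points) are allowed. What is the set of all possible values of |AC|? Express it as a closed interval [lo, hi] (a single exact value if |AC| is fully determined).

|AB| ∈ {30}
|BC| ∈ {20}
|AC| ∈ [10, 50]

|AC| ∈ [10, 50]  (≈ [10.0000, 50.0000])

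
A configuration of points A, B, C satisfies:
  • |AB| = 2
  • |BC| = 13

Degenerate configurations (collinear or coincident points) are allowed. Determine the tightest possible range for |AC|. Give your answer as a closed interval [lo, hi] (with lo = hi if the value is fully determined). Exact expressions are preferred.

|AC| ∈ [11, 15]  (≈ [11.0000, 15.0000])

|AB| ∈ {2}
|BC| ∈ {13}
|AC| ∈ [11, 15]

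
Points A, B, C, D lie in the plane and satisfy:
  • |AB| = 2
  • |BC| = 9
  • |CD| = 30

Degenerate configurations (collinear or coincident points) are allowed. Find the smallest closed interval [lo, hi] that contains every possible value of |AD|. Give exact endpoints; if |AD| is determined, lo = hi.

|AB| ∈ {2}
|BC| ∈ {9}
|CD| ∈ {30}
|AC| ∈ [7, 11]
|BD| ∈ [21, 39]
|AD| ∈ [19, 41]

|AD| ∈ [19, 41]  (≈ [19.0000, 41.0000])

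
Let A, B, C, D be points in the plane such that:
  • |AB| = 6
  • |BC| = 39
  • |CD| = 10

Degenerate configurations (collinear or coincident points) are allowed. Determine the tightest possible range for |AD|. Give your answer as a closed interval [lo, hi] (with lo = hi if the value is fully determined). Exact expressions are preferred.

|AD| ∈ [23, 55]  (≈ [23.0000, 55.0000])

|AB| ∈ {6}
|BC| ∈ {39}
|CD| ∈ {10}
|AC| ∈ [33, 45]
|BD| ∈ [29, 49]
|AD| ∈ [23, 55]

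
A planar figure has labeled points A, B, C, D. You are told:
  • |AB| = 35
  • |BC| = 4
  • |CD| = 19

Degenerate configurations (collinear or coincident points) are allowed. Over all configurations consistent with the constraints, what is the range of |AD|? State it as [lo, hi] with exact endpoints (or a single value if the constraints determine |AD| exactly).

|AD| ∈ [12, 58]  (≈ [12.0000, 58.0000])

|AB| ∈ {35}
|BC| ∈ {4}
|CD| ∈ {19}
|AC| ∈ [31, 39]
|BD| ∈ [15, 23]
|AD| ∈ [12, 58]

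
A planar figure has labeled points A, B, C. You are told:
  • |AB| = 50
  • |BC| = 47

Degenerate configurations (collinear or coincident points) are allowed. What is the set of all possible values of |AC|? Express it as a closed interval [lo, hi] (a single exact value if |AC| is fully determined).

|AB| ∈ {50}
|BC| ∈ {47}
|AC| ∈ [3, 97]

|AC| ∈ [3, 97]  (≈ [3.0000, 97.0000])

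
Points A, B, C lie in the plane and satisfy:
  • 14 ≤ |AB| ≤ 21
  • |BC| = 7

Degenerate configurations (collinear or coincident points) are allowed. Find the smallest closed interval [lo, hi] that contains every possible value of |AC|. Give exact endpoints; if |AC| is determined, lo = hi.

|AC| ∈ [7, 28]  (≈ [7.0000, 28.0000])

|AB| ∈ [14, 21]
|BC| ∈ {7}
|AC| ∈ [7, 28]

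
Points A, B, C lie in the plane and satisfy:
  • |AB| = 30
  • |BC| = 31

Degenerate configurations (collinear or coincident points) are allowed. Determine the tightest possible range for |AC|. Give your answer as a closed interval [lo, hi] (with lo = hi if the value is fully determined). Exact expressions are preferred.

|AC| ∈ [1, 61]  (≈ [1.0000, 61.0000])

|AB| ∈ {30}
|BC| ∈ {31}
|AC| ∈ [1, 61]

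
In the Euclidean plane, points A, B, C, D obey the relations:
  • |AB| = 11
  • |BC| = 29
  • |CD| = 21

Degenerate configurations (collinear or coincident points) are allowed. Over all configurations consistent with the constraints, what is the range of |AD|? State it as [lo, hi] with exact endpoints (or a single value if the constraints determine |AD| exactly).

|AB| ∈ {11}
|BC| ∈ {29}
|CD| ∈ {21}
|AC| ∈ [18, 40]
|BD| ∈ [8, 50]
|AD| ∈ [0, 61]

|AD| ∈ [0, 61]  (≈ [0.0000, 61.0000])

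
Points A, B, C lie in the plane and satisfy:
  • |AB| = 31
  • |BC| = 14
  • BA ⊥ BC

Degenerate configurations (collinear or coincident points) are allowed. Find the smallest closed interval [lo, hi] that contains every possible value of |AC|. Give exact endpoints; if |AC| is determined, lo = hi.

|AB| ∈ {31}
|BC| ∈ {14}
|AC| ∈ {√(1157)}

|AC| = √(1157)  (≈ 34.0147)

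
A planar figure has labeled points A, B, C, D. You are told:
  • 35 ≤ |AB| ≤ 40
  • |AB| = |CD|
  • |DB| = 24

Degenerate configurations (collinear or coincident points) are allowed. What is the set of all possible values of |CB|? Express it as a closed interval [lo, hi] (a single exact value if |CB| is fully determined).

|AB| ∈ [35, 40]
|BD| ∈ {24}
|CD| ∈ [35, 40]
|AD| ∈ [11, 64]
|BC| ∈ [11, 64]
|AC| ∈ [0, 104]

|CB| ∈ [11, 64]  (≈ [11.0000, 64.0000])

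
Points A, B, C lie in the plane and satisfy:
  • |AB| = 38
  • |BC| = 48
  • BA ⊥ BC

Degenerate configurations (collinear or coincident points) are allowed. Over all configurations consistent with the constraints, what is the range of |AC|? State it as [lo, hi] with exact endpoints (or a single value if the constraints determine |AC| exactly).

|AC| = 2·√(937)  (≈ 61.2209)

|AB| ∈ {38}
|BC| ∈ {48}
|AC| ∈ {2·√(937)}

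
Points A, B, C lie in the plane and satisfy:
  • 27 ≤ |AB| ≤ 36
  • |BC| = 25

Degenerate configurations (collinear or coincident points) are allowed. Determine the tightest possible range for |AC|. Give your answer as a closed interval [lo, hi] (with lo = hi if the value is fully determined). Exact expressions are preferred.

|AB| ∈ [27, 36]
|BC| ∈ {25}
|AC| ∈ [2, 61]

|AC| ∈ [2, 61]  (≈ [2.0000, 61.0000])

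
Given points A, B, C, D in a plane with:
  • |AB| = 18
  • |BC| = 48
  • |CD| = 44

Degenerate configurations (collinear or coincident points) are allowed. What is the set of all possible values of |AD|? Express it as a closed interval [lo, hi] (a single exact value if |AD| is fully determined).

|AD| ∈ [0, 110]  (≈ [0.0000, 110.0000])

|AB| ∈ {18}
|BC| ∈ {48}
|CD| ∈ {44}
|AC| ∈ [30, 66]
|BD| ∈ [4, 92]
|AD| ∈ [0, 110]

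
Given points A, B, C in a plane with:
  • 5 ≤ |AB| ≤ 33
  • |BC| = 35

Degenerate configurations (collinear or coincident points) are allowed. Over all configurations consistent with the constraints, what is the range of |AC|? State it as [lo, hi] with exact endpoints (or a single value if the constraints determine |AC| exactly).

|AB| ∈ [5, 33]
|BC| ∈ {35}
|AC| ∈ [2, 68]

|AC| ∈ [2, 68]  (≈ [2.0000, 68.0000])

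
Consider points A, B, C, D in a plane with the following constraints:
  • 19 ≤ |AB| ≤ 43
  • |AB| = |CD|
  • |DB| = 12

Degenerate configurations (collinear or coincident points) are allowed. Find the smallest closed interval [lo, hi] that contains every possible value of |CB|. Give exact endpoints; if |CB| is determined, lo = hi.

|CB| ∈ [7, 55]  (≈ [7.0000, 55.0000])

|AB| ∈ [19, 43]
|BD| ∈ {12}
|CD| ∈ [19, 43]
|AD| ∈ [7, 55]
|BC| ∈ [7, 55]
|AC| ∈ [0, 98]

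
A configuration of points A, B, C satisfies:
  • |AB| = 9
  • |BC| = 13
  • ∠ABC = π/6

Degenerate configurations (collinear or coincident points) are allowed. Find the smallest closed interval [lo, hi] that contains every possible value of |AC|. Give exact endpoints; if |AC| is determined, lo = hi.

|AB| ∈ {9}
|BC| ∈ {13}
|AC| ∈ {√(250 - 117·√(3))}

|AC| = √(250 - 117·√(3))  (≈ 6.8811)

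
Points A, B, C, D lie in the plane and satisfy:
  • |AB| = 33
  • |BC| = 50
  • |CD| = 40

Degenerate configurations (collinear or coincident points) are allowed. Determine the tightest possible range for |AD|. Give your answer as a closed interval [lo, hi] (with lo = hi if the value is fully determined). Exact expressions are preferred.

|AD| ∈ [0, 123]  (≈ [0.0000, 123.0000])

|AB| ∈ {33}
|BC| ∈ {50}
|CD| ∈ {40}
|AC| ∈ [17, 83]
|BD| ∈ [10, 90]
|AD| ∈ [0, 123]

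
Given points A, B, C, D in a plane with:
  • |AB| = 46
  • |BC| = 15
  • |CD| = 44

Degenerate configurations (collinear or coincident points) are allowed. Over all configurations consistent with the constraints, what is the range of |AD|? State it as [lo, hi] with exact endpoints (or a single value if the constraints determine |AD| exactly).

|AD| ∈ [0, 105]  (≈ [0.0000, 105.0000])

|AB| ∈ {46}
|BC| ∈ {15}
|CD| ∈ {44}
|AC| ∈ [31, 61]
|BD| ∈ [29, 59]
|AD| ∈ [0, 105]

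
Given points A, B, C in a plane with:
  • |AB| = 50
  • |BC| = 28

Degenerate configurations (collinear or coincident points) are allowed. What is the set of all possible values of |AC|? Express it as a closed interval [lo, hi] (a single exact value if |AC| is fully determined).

|AB| ∈ {50}
|BC| ∈ {28}
|AC| ∈ [22, 78]

|AC| ∈ [22, 78]  (≈ [22.0000, 78.0000])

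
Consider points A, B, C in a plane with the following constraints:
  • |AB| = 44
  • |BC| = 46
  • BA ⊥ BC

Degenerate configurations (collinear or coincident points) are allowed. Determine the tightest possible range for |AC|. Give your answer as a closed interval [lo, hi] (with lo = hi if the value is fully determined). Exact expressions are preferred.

|AB| ∈ {44}
|BC| ∈ {46}
|AC| ∈ {2·√(1013)}

|AC| = 2·√(1013)  (≈ 63.6553)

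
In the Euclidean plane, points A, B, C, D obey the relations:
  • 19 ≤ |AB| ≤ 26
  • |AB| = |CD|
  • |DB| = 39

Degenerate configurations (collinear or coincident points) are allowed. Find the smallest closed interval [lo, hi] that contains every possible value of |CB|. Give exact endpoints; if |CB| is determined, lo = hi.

|CB| ∈ [13, 65]  (≈ [13.0000, 65.0000])

|AB| ∈ [19, 26]
|BD| ∈ {39}
|CD| ∈ [19, 26]
|AD| ∈ [13, 65]
|BC| ∈ [13, 65]
|AC| ∈ [0, 91]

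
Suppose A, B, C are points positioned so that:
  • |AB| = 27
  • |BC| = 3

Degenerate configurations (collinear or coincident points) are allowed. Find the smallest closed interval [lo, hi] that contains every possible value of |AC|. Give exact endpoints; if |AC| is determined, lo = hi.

|AB| ∈ {27}
|BC| ∈ {3}
|AC| ∈ [24, 30]

|AC| ∈ [24, 30]  (≈ [24.0000, 30.0000])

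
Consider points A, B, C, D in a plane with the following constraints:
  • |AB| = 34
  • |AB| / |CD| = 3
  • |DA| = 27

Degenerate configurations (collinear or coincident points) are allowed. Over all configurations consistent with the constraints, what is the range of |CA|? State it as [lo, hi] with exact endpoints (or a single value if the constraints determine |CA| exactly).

|CA| ∈ [47/3, 115/3]  (≈ [15.6667, 38.3333])

|AB| ∈ {34}
|AD| ∈ {27}
|CD| ∈ {34/3}
|BD| ∈ [7, 61]
|AC| ∈ [47/3, 115/3]
|BC| ∈ [0, 217/3]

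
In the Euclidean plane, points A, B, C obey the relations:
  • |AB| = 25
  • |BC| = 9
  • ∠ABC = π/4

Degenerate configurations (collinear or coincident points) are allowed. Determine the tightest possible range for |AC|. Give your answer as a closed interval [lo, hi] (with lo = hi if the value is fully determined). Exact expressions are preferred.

|AB| ∈ {25}
|BC| ∈ {9}
|AC| ∈ {√(706 - 225·√(2))}

|AC| = √(706 - 225·√(2))  (≈ 19.6927)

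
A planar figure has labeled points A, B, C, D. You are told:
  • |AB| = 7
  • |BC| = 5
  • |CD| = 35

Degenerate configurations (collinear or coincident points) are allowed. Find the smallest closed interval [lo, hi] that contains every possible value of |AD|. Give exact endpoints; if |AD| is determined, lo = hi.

|AD| ∈ [23, 47]  (≈ [23.0000, 47.0000])

|AB| ∈ {7}
|BC| ∈ {5}
|CD| ∈ {35}
|AC| ∈ [2, 12]
|BD| ∈ [30, 40]
|AD| ∈ [23, 47]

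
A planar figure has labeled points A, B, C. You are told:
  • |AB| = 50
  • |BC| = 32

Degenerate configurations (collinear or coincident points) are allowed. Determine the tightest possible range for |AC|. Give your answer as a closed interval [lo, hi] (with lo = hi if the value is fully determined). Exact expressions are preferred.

|AB| ∈ {50}
|BC| ∈ {32}
|AC| ∈ [18, 82]

|AC| ∈ [18, 82]  (≈ [18.0000, 82.0000])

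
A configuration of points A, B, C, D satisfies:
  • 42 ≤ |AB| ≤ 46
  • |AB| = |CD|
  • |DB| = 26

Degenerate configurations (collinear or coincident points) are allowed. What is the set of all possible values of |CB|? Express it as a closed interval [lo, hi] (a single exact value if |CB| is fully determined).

|CB| ∈ [16, 72]  (≈ [16.0000, 72.0000])

|AB| ∈ [42, 46]
|BD| ∈ {26}
|CD| ∈ [42, 46]
|AD| ∈ [16, 72]
|BC| ∈ [16, 72]
|AC| ∈ [0, 118]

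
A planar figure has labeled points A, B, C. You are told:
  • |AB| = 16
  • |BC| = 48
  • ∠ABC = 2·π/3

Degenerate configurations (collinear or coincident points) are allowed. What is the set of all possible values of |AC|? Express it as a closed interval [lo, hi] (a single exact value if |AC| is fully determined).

|AB| ∈ {16}
|BC| ∈ {48}
|AC| ∈ {16·√(13)}

|AC| = 16·√(13)  (≈ 57.6888)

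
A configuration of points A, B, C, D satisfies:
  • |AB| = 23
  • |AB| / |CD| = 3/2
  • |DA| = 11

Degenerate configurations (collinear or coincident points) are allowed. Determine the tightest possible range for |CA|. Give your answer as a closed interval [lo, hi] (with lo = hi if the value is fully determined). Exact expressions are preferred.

|CA| ∈ [13/3, 79/3]  (≈ [4.3333, 26.3333])

|AB| ∈ {23}
|AD| ∈ {11}
|CD| ∈ {46/3}
|BD| ∈ [12, 34]
|AC| ∈ [13/3, 79/3]
|BC| ∈ [0, 148/3]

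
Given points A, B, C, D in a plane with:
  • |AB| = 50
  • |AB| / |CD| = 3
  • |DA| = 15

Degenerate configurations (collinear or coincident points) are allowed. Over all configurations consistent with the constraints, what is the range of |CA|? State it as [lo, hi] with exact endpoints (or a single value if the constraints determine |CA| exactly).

|AB| ∈ {50}
|AD| ∈ {15}
|CD| ∈ {50/3}
|BD| ∈ [35, 65]
|AC| ∈ [5/3, 95/3]
|BC| ∈ [55/3, 245/3]

|CA| ∈ [5/3, 95/3]  (≈ [1.6667, 31.6667])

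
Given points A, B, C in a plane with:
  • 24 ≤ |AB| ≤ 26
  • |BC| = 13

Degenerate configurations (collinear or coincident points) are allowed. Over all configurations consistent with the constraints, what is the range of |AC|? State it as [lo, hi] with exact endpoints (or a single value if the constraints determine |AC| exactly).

|AB| ∈ [24, 26]
|BC| ∈ {13}
|AC| ∈ [11, 39]

|AC| ∈ [11, 39]  (≈ [11.0000, 39.0000])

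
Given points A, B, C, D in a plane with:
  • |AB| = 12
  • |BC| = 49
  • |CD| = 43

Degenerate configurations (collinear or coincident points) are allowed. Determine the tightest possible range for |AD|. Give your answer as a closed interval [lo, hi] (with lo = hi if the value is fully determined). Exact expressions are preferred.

|AD| ∈ [0, 104]  (≈ [0.0000, 104.0000])

|AB| ∈ {12}
|BC| ∈ {49}
|CD| ∈ {43}
|AC| ∈ [37, 61]
|BD| ∈ [6, 92]
|AD| ∈ [0, 104]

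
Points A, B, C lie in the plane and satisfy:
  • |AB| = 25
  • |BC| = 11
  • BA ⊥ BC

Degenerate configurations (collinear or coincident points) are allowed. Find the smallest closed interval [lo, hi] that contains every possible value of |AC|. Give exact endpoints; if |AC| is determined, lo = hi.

|AC| = √(746)  (≈ 27.3130)

|AB| ∈ {25}
|BC| ∈ {11}
|AC| ∈ {√(746)}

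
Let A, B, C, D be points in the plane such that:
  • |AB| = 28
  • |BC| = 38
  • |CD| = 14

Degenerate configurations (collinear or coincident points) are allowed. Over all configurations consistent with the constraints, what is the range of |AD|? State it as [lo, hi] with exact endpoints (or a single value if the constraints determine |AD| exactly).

|AB| ∈ {28}
|BC| ∈ {38}
|CD| ∈ {14}
|AC| ∈ [10, 66]
|BD| ∈ [24, 52]
|AD| ∈ [0, 80]

|AD| ∈ [0, 80]  (≈ [0.0000, 80.0000])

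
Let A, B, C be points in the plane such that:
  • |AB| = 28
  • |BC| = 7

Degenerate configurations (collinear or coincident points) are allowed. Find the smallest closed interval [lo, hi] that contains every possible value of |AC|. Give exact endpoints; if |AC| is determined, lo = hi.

|AC| ∈ [21, 35]  (≈ [21.0000, 35.0000])

|AB| ∈ {28}
|BC| ∈ {7}
|AC| ∈ [21, 35]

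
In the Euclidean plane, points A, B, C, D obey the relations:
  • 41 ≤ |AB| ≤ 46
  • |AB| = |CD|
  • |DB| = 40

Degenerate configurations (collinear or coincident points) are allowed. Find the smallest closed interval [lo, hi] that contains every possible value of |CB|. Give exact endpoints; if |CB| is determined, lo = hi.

|CB| ∈ [1, 86]  (≈ [1.0000, 86.0000])

|AB| ∈ [41, 46]
|BD| ∈ {40}
|CD| ∈ [41, 46]
|AD| ∈ [1, 86]
|BC| ∈ [1, 86]
|AC| ∈ [0, 132]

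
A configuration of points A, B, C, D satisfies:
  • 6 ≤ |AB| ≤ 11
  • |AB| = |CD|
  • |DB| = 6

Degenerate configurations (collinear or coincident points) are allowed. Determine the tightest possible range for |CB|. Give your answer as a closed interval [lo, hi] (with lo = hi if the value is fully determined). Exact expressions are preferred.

|AB| ∈ [6, 11]
|BD| ∈ {6}
|CD| ∈ [6, 11]
|AD| ∈ [0, 17]
|BC| ∈ [0, 17]
|AC| ∈ [0, 28]

|CB| ∈ [0, 17]  (≈ [0.0000, 17.0000])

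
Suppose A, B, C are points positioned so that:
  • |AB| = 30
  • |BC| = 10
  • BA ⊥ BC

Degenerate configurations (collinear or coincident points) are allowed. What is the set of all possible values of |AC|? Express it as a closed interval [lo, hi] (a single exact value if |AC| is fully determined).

|AB| ∈ {30}
|BC| ∈ {10}
|AC| ∈ {10·√(10)}

|AC| = 10·√(10)  (≈ 31.6228)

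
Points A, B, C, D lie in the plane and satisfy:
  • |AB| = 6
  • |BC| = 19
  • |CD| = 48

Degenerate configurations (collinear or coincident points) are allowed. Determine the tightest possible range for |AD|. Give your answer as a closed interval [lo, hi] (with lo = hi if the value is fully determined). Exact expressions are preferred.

|AD| ∈ [23, 73]  (≈ [23.0000, 73.0000])

|AB| ∈ {6}
|BC| ∈ {19}
|CD| ∈ {48}
|AC| ∈ [13, 25]
|BD| ∈ [29, 67]
|AD| ∈ [23, 73]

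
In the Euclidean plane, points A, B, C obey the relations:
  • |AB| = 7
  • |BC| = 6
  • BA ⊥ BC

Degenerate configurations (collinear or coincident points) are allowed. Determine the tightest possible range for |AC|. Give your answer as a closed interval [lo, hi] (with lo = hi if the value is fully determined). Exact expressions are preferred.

|AB| ∈ {7}
|BC| ∈ {6}
|AC| ∈ {√(85)}

|AC| = √(85)  (≈ 9.2195)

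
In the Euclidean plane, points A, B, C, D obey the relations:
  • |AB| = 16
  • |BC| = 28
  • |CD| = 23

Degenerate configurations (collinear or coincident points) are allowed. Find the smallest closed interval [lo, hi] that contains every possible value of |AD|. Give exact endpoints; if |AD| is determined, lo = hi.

|AB| ∈ {16}
|BC| ∈ {28}
|CD| ∈ {23}
|AC| ∈ [12, 44]
|BD| ∈ [5, 51]
|AD| ∈ [0, 67]

|AD| ∈ [0, 67]  (≈ [0.0000, 67.0000])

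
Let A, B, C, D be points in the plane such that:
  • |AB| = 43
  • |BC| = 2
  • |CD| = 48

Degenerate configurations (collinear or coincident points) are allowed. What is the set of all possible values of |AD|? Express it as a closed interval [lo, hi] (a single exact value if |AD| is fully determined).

|AD| ∈ [3, 93]  (≈ [3.0000, 93.0000])

|AB| ∈ {43}
|BC| ∈ {2}
|CD| ∈ {48}
|AC| ∈ [41, 45]
|BD| ∈ [46, 50]
|AD| ∈ [3, 93]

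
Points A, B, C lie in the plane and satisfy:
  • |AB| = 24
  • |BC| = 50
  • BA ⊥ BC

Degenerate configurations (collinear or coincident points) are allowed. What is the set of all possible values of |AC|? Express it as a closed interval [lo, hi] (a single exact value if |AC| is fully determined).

|AB| ∈ {24}
|BC| ∈ {50}
|AC| ∈ {2·√(769)}

|AC| = 2·√(769)  (≈ 55.4617)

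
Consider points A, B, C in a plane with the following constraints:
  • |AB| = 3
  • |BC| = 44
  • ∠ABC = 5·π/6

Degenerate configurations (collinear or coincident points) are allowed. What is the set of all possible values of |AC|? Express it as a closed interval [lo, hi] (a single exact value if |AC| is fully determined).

|AB| ∈ {3}
|BC| ∈ {44}
|AC| ∈ {√(132·√(3) + 1945)}

|AC| = √(132·√(3) + 1945)  (≈ 46.6222)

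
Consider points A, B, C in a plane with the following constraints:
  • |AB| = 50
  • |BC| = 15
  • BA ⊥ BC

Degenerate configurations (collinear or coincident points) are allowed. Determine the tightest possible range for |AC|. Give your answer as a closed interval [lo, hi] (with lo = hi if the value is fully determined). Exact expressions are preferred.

|AB| ∈ {50}
|BC| ∈ {15}
|AC| ∈ {5·√(109)}

|AC| = 5·√(109)  (≈ 52.2015)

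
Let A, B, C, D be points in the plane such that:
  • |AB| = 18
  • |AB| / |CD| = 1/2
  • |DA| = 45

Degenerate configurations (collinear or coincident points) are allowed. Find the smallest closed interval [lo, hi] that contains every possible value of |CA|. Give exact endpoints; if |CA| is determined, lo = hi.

|CA| ∈ [9, 81]  (≈ [9.0000, 81.0000])

|AB| ∈ {18}
|AD| ∈ {45}
|CD| ∈ {36}
|BD| ∈ [27, 63]
|AC| ∈ [9, 81]
|BC| ∈ [0, 99]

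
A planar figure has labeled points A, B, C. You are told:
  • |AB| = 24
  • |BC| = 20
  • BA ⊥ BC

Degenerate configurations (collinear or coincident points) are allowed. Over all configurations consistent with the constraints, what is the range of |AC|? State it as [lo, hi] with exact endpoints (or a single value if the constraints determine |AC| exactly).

|AB| ∈ {24}
|BC| ∈ {20}
|AC| ∈ {4·√(61)}

|AC| = 4·√(61)  (≈ 31.2410)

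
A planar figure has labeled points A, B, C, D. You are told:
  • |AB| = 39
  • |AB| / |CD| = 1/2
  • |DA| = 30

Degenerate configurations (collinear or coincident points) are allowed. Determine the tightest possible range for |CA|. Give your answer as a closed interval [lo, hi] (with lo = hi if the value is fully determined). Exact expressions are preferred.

|AB| ∈ {39}
|AD| ∈ {30}
|CD| ∈ {78}
|BD| ∈ [9, 69]
|AC| ∈ [48, 108]
|BC| ∈ [9, 147]

|CA| ∈ [48, 108]  (≈ [48.0000, 108.0000])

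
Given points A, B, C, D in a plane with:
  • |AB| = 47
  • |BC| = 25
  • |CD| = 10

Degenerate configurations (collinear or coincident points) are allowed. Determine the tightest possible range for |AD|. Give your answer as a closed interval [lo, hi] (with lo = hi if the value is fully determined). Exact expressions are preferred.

|AD| ∈ [12, 82]  (≈ [12.0000, 82.0000])

|AB| ∈ {47}
|BC| ∈ {25}
|CD| ∈ {10}
|AC| ∈ [22, 72]
|BD| ∈ [15, 35]
|AD| ∈ [12, 82]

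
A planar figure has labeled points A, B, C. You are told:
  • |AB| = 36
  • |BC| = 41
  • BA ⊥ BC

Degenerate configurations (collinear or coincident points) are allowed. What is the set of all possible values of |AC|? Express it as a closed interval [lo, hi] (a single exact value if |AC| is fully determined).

|AC| = √(2977)  (≈ 54.5619)

|AB| ∈ {36}
|BC| ∈ {41}
|AC| ∈ {√(2977)}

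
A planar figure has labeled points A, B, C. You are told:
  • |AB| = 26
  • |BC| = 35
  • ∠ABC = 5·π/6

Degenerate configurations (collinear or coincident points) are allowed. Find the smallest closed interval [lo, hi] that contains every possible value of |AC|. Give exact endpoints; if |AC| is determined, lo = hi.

|AC| = √(910·√(3) + 1901)  (≈ 58.9675)

|AB| ∈ {26}
|BC| ∈ {35}
|AC| ∈ {√(910·√(3) + 1901)}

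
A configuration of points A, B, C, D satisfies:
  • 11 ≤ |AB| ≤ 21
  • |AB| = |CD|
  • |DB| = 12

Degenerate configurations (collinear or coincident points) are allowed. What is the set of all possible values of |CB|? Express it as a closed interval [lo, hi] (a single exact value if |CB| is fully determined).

|CB| ∈ [0, 33]  (≈ [0.0000, 33.0000])

|AB| ∈ [11, 21]
|BD| ∈ {12}
|CD| ∈ [11, 21]
|AD| ∈ [0, 33]
|BC| ∈ [0, 33]
|AC| ∈ [0, 54]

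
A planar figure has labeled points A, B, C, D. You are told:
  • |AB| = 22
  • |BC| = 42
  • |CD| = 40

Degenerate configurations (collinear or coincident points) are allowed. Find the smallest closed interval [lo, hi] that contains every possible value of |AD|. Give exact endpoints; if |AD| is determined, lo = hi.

|AB| ∈ {22}
|BC| ∈ {42}
|CD| ∈ {40}
|AC| ∈ [20, 64]
|BD| ∈ [2, 82]
|AD| ∈ [0, 104]

|AD| ∈ [0, 104]  (≈ [0.0000, 104.0000])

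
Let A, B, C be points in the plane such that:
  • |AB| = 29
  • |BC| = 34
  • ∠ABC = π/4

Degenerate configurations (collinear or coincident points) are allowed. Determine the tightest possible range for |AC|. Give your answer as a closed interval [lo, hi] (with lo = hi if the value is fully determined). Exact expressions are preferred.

|AC| = √(1997 - 986·√(2))  (≈ 24.5476)

|AB| ∈ {29}
|BC| ∈ {34}
|AC| ∈ {√(1997 - 986·√(2))}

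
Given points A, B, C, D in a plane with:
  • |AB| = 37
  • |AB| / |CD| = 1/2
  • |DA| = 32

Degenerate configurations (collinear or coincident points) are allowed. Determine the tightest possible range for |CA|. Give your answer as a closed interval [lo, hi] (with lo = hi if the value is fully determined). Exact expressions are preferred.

|AB| ∈ {37}
|AD| ∈ {32}
|CD| ∈ {74}
|BD| ∈ [5, 69]
|AC| ∈ [42, 106]
|BC| ∈ [5, 143]

|CA| ∈ [42, 106]  (≈ [42.0000, 106.0000])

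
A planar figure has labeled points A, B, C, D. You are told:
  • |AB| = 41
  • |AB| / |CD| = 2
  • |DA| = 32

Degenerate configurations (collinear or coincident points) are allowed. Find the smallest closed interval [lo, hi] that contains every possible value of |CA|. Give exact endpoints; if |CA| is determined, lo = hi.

|AB| ∈ {41}
|AD| ∈ {32}
|CD| ∈ {41/2}
|BD| ∈ [9, 73]
|AC| ∈ [23/2, 105/2]
|BC| ∈ [0, 187/2]

|CA| ∈ [23/2, 105/2]  (≈ [11.5000, 52.5000])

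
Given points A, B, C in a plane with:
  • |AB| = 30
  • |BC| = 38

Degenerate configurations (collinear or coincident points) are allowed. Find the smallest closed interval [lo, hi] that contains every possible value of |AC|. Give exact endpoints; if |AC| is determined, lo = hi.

|AB| ∈ {30}
|BC| ∈ {38}
|AC| ∈ [8, 68]

|AC| ∈ [8, 68]  (≈ [8.0000, 68.0000])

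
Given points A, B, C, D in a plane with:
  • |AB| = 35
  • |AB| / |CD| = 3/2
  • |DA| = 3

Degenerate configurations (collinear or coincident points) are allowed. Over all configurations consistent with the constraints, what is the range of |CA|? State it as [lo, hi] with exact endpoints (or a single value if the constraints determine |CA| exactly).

|CA| ∈ [61/3, 79/3]  (≈ [20.3333, 26.3333])

|AB| ∈ {35}
|AD| ∈ {3}
|CD| ∈ {70/3}
|BD| ∈ [32, 38]
|AC| ∈ [61/3, 79/3]
|BC| ∈ [26/3, 184/3]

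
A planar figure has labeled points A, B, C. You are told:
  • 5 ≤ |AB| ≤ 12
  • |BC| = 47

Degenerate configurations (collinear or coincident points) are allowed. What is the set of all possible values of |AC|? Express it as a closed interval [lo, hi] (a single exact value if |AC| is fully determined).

|AB| ∈ [5, 12]
|BC| ∈ {47}
|AC| ∈ [35, 59]

|AC| ∈ [35, 59]  (≈ [35.0000, 59.0000])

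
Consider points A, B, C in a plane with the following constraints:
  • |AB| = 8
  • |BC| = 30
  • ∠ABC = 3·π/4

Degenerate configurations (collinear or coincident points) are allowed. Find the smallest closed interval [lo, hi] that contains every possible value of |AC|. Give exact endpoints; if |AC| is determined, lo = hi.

|AC| = 2·√(60·√(2) + 241)  (≈ 36.1028)

|AB| ∈ {8}
|BC| ∈ {30}
|AC| ∈ {2·√(60·√(2) + 241)}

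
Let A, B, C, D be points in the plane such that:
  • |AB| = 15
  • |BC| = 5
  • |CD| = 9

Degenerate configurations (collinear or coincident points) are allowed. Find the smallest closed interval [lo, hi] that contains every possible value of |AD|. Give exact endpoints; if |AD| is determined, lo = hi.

|AD| ∈ [1, 29]  (≈ [1.0000, 29.0000])

|AB| ∈ {15}
|BC| ∈ {5}
|CD| ∈ {9}
|AC| ∈ [10, 20]
|BD| ∈ [4, 14]
|AD| ∈ [1, 29]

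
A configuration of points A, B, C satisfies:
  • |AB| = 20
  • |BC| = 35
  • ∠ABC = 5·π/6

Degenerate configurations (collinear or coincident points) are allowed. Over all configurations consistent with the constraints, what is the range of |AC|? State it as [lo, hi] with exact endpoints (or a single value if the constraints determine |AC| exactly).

|AC| = 5·√(28·√(3) + 65)  (≈ 53.2676)

|AB| ∈ {20}
|BC| ∈ {35}
|AC| ∈ {5·√(28·√(3) + 65)}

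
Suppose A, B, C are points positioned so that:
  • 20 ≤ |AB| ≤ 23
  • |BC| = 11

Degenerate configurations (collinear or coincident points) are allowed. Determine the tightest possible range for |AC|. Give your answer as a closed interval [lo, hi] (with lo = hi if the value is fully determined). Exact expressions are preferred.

|AC| ∈ [9, 34]  (≈ [9.0000, 34.0000])

|AB| ∈ [20, 23]
|BC| ∈ {11}
|AC| ∈ [9, 34]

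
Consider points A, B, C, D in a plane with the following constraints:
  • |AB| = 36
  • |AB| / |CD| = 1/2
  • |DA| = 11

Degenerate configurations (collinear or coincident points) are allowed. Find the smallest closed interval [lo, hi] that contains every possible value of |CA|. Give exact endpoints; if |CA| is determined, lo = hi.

|CA| ∈ [61, 83]  (≈ [61.0000, 83.0000])

|AB| ∈ {36}
|AD| ∈ {11}
|CD| ∈ {72}
|BD| ∈ [25, 47]
|AC| ∈ [61, 83]
|BC| ∈ [25, 119]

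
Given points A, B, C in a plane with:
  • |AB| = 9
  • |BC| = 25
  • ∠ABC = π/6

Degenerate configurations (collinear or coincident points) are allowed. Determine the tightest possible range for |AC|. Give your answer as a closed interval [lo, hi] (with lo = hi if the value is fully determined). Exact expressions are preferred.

|AC| = √(706 - 225·√(3))  (≈ 17.7845)

|AB| ∈ {9}
|BC| ∈ {25}
|AC| ∈ {√(706 - 225·√(3))}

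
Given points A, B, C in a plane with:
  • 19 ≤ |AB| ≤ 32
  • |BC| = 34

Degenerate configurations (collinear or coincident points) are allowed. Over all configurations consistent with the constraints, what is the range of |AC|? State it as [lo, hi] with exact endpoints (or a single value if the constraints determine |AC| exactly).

|AC| ∈ [2, 66]  (≈ [2.0000, 66.0000])

|AB| ∈ [19, 32]
|BC| ∈ {34}
|AC| ∈ [2, 66]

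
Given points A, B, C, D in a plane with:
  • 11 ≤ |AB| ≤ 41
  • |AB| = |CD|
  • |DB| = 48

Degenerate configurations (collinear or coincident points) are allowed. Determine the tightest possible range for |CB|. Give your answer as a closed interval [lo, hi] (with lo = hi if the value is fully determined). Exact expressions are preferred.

|AB| ∈ [11, 41]
|BD| ∈ {48}
|CD| ∈ [11, 41]
|AD| ∈ [7, 89]
|BC| ∈ [7, 89]
|AC| ∈ [0, 130]

|CB| ∈ [7, 89]  (≈ [7.0000, 89.0000])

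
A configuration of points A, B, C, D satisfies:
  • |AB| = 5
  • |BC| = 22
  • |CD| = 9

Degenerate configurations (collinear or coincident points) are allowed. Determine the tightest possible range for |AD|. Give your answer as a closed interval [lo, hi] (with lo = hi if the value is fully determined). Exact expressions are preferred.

|AD| ∈ [8, 36]  (≈ [8.0000, 36.0000])

|AB| ∈ {5}
|BC| ∈ {22}
|CD| ∈ {9}
|AC| ∈ [17, 27]
|BD| ∈ [13, 31]
|AD| ∈ [8, 36]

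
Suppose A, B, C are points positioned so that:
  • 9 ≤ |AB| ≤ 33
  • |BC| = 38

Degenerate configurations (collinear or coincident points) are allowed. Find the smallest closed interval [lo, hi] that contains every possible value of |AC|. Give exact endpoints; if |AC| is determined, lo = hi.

|AB| ∈ [9, 33]
|BC| ∈ {38}
|AC| ∈ [5, 71]

|AC| ∈ [5, 71]  (≈ [5.0000, 71.0000])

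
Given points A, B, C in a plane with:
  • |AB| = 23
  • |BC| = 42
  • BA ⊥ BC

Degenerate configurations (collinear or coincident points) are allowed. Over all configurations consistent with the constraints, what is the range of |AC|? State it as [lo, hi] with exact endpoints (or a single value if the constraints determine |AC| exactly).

|AC| = √(2293)  (≈ 47.8853)

|AB| ∈ {23}
|BC| ∈ {42}
|AC| ∈ {√(2293)}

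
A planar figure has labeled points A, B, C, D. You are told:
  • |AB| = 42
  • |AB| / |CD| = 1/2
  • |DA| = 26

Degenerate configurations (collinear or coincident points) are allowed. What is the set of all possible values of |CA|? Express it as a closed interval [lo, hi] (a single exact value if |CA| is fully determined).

|AB| ∈ {42}
|AD| ∈ {26}
|CD| ∈ {84}
|BD| ∈ [16, 68]
|AC| ∈ [58, 110]
|BC| ∈ [16, 152]

|CA| ∈ [58, 110]  (≈ [58.0000, 110.0000])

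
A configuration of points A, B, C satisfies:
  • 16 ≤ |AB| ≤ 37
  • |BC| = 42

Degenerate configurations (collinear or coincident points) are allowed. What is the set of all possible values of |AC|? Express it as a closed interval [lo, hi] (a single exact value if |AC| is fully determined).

|AB| ∈ [16, 37]
|BC| ∈ {42}
|AC| ∈ [5, 79]

|AC| ∈ [5, 79]  (≈ [5.0000, 79.0000])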